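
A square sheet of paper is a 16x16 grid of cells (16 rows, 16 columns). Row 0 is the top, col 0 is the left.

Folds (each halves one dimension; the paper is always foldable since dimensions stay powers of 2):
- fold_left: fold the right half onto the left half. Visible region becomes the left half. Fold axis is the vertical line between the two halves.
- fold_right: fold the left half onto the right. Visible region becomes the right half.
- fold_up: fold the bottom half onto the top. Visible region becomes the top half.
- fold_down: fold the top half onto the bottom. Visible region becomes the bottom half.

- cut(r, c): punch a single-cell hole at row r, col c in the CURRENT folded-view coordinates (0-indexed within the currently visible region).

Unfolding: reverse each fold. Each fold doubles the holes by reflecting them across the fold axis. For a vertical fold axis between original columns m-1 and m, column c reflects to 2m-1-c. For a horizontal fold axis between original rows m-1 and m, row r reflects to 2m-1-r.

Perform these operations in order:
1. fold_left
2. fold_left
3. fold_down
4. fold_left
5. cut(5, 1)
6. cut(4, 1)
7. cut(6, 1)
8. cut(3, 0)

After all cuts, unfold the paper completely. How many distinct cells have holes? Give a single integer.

Answer: 64

Derivation:
Op 1 fold_left: fold axis v@8; visible region now rows[0,16) x cols[0,8) = 16x8
Op 2 fold_left: fold axis v@4; visible region now rows[0,16) x cols[0,4) = 16x4
Op 3 fold_down: fold axis h@8; visible region now rows[8,16) x cols[0,4) = 8x4
Op 4 fold_left: fold axis v@2; visible region now rows[8,16) x cols[0,2) = 8x2
Op 5 cut(5, 1): punch at orig (13,1); cuts so far [(13, 1)]; region rows[8,16) x cols[0,2) = 8x2
Op 6 cut(4, 1): punch at orig (12,1); cuts so far [(12, 1), (13, 1)]; region rows[8,16) x cols[0,2) = 8x2
Op 7 cut(6, 1): punch at orig (14,1); cuts so far [(12, 1), (13, 1), (14, 1)]; region rows[8,16) x cols[0,2) = 8x2
Op 8 cut(3, 0): punch at orig (11,0); cuts so far [(11, 0), (12, 1), (13, 1), (14, 1)]; region rows[8,16) x cols[0,2) = 8x2
Unfold 1 (reflect across v@2): 8 holes -> [(11, 0), (11, 3), (12, 1), (12, 2), (13, 1), (13, 2), (14, 1), (14, 2)]
Unfold 2 (reflect across h@8): 16 holes -> [(1, 1), (1, 2), (2, 1), (2, 2), (3, 1), (3, 2), (4, 0), (4, 3), (11, 0), (11, 3), (12, 1), (12, 2), (13, 1), (13, 2), (14, 1), (14, 2)]
Unfold 3 (reflect across v@4): 32 holes -> [(1, 1), (1, 2), (1, 5), (1, 6), (2, 1), (2, 2), (2, 5), (2, 6), (3, 1), (3, 2), (3, 5), (3, 6), (4, 0), (4, 3), (4, 4), (4, 7), (11, 0), (11, 3), (11, 4), (11, 7), (12, 1), (12, 2), (12, 5), (12, 6), (13, 1), (13, 2), (13, 5), (13, 6), (14, 1), (14, 2), (14, 5), (14, 6)]
Unfold 4 (reflect across v@8): 64 holes -> [(1, 1), (1, 2), (1, 5), (1, 6), (1, 9), (1, 10), (1, 13), (1, 14), (2, 1), (2, 2), (2, 5), (2, 6), (2, 9), (2, 10), (2, 13), (2, 14), (3, 1), (3, 2), (3, 5), (3, 6), (3, 9), (3, 10), (3, 13), (3, 14), (4, 0), (4, 3), (4, 4), (4, 7), (4, 8), (4, 11), (4, 12), (4, 15), (11, 0), (11, 3), (11, 4), (11, 7), (11, 8), (11, 11), (11, 12), (11, 15), (12, 1), (12, 2), (12, 5), (12, 6), (12, 9), (12, 10), (12, 13), (12, 14), (13, 1), (13, 2), (13, 5), (13, 6), (13, 9), (13, 10), (13, 13), (13, 14), (14, 1), (14, 2), (14, 5), (14, 6), (14, 9), (14, 10), (14, 13), (14, 14)]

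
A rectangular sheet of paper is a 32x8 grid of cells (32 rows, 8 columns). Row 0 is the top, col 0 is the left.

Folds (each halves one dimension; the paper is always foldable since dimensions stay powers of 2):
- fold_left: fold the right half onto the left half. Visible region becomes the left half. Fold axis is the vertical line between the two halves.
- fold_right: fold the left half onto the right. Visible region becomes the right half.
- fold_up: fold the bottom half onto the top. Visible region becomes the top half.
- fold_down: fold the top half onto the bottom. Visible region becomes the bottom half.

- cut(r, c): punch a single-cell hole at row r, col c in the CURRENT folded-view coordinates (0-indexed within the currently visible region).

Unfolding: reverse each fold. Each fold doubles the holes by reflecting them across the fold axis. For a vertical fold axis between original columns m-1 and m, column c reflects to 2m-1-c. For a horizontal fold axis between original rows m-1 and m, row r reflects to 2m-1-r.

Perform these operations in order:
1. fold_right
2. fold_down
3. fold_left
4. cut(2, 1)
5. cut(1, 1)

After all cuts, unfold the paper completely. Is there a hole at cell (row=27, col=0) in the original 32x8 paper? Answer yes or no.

Op 1 fold_right: fold axis v@4; visible region now rows[0,32) x cols[4,8) = 32x4
Op 2 fold_down: fold axis h@16; visible region now rows[16,32) x cols[4,8) = 16x4
Op 3 fold_left: fold axis v@6; visible region now rows[16,32) x cols[4,6) = 16x2
Op 4 cut(2, 1): punch at orig (18,5); cuts so far [(18, 5)]; region rows[16,32) x cols[4,6) = 16x2
Op 5 cut(1, 1): punch at orig (17,5); cuts so far [(17, 5), (18, 5)]; region rows[16,32) x cols[4,6) = 16x2
Unfold 1 (reflect across v@6): 4 holes -> [(17, 5), (17, 6), (18, 5), (18, 6)]
Unfold 2 (reflect across h@16): 8 holes -> [(13, 5), (13, 6), (14, 5), (14, 6), (17, 5), (17, 6), (18, 5), (18, 6)]
Unfold 3 (reflect across v@4): 16 holes -> [(13, 1), (13, 2), (13, 5), (13, 6), (14, 1), (14, 2), (14, 5), (14, 6), (17, 1), (17, 2), (17, 5), (17, 6), (18, 1), (18, 2), (18, 5), (18, 6)]
Holes: [(13, 1), (13, 2), (13, 5), (13, 6), (14, 1), (14, 2), (14, 5), (14, 6), (17, 1), (17, 2), (17, 5), (17, 6), (18, 1), (18, 2), (18, 5), (18, 6)]

Answer: no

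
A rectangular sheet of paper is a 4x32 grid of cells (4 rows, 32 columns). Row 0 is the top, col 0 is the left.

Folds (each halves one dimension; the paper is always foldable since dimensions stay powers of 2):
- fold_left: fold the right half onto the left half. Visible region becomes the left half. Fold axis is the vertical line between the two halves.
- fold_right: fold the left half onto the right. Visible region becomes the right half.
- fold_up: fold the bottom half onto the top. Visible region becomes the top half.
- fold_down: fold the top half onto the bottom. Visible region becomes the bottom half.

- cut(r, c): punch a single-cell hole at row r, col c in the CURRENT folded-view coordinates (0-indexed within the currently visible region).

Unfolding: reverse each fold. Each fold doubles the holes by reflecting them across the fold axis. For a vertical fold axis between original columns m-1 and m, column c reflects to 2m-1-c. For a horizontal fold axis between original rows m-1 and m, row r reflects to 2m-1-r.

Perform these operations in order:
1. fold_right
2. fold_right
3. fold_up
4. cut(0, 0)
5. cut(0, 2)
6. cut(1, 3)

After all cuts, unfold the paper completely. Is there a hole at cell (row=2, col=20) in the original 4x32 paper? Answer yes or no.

Answer: yes

Derivation:
Op 1 fold_right: fold axis v@16; visible region now rows[0,4) x cols[16,32) = 4x16
Op 2 fold_right: fold axis v@24; visible region now rows[0,4) x cols[24,32) = 4x8
Op 3 fold_up: fold axis h@2; visible region now rows[0,2) x cols[24,32) = 2x8
Op 4 cut(0, 0): punch at orig (0,24); cuts so far [(0, 24)]; region rows[0,2) x cols[24,32) = 2x8
Op 5 cut(0, 2): punch at orig (0,26); cuts so far [(0, 24), (0, 26)]; region rows[0,2) x cols[24,32) = 2x8
Op 6 cut(1, 3): punch at orig (1,27); cuts so far [(0, 24), (0, 26), (1, 27)]; region rows[0,2) x cols[24,32) = 2x8
Unfold 1 (reflect across h@2): 6 holes -> [(0, 24), (0, 26), (1, 27), (2, 27), (3, 24), (3, 26)]
Unfold 2 (reflect across v@24): 12 holes -> [(0, 21), (0, 23), (0, 24), (0, 26), (1, 20), (1, 27), (2, 20), (2, 27), (3, 21), (3, 23), (3, 24), (3, 26)]
Unfold 3 (reflect across v@16): 24 holes -> [(0, 5), (0, 7), (0, 8), (0, 10), (0, 21), (0, 23), (0, 24), (0, 26), (1, 4), (1, 11), (1, 20), (1, 27), (2, 4), (2, 11), (2, 20), (2, 27), (3, 5), (3, 7), (3, 8), (3, 10), (3, 21), (3, 23), (3, 24), (3, 26)]
Holes: [(0, 5), (0, 7), (0, 8), (0, 10), (0, 21), (0, 23), (0, 24), (0, 26), (1, 4), (1, 11), (1, 20), (1, 27), (2, 4), (2, 11), (2, 20), (2, 27), (3, 5), (3, 7), (3, 8), (3, 10), (3, 21), (3, 23), (3, 24), (3, 26)]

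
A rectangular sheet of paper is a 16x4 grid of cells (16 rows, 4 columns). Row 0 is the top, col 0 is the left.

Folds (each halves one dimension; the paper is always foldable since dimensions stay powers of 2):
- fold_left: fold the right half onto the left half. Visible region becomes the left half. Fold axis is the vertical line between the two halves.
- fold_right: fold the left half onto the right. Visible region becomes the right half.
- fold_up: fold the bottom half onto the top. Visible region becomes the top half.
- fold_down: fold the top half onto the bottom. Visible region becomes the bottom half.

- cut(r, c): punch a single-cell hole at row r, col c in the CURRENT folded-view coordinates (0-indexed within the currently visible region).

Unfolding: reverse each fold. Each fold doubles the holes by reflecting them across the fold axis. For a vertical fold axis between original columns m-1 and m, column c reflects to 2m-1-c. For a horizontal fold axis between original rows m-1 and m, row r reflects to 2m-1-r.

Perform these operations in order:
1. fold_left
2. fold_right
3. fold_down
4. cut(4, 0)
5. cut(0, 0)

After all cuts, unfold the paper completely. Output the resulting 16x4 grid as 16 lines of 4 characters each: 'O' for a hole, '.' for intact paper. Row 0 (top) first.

Op 1 fold_left: fold axis v@2; visible region now rows[0,16) x cols[0,2) = 16x2
Op 2 fold_right: fold axis v@1; visible region now rows[0,16) x cols[1,2) = 16x1
Op 3 fold_down: fold axis h@8; visible region now rows[8,16) x cols[1,2) = 8x1
Op 4 cut(4, 0): punch at orig (12,1); cuts so far [(12, 1)]; region rows[8,16) x cols[1,2) = 8x1
Op 5 cut(0, 0): punch at orig (8,1); cuts so far [(8, 1), (12, 1)]; region rows[8,16) x cols[1,2) = 8x1
Unfold 1 (reflect across h@8): 4 holes -> [(3, 1), (7, 1), (8, 1), (12, 1)]
Unfold 2 (reflect across v@1): 8 holes -> [(3, 0), (3, 1), (7, 0), (7, 1), (8, 0), (8, 1), (12, 0), (12, 1)]
Unfold 3 (reflect across v@2): 16 holes -> [(3, 0), (3, 1), (3, 2), (3, 3), (7, 0), (7, 1), (7, 2), (7, 3), (8, 0), (8, 1), (8, 2), (8, 3), (12, 0), (12, 1), (12, 2), (12, 3)]

Answer: ....
....
....
OOOO
....
....
....
OOOO
OOOO
....
....
....
OOOO
....
....
....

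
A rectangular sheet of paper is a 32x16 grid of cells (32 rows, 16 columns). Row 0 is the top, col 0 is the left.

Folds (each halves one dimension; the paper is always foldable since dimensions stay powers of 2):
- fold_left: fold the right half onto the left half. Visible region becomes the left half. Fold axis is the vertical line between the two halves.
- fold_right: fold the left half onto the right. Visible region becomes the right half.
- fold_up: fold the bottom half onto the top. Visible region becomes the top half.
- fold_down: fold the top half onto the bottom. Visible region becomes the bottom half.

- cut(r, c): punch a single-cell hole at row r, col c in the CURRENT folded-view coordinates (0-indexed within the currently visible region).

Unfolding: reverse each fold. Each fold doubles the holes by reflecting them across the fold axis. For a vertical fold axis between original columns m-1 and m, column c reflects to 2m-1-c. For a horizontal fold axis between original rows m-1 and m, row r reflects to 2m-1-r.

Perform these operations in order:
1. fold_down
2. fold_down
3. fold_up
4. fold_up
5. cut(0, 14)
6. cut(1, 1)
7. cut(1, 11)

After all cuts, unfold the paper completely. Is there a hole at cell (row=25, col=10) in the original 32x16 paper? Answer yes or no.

Answer: no

Derivation:
Op 1 fold_down: fold axis h@16; visible region now rows[16,32) x cols[0,16) = 16x16
Op 2 fold_down: fold axis h@24; visible region now rows[24,32) x cols[0,16) = 8x16
Op 3 fold_up: fold axis h@28; visible region now rows[24,28) x cols[0,16) = 4x16
Op 4 fold_up: fold axis h@26; visible region now rows[24,26) x cols[0,16) = 2x16
Op 5 cut(0, 14): punch at orig (24,14); cuts so far [(24, 14)]; region rows[24,26) x cols[0,16) = 2x16
Op 6 cut(1, 1): punch at orig (25,1); cuts so far [(24, 14), (25, 1)]; region rows[24,26) x cols[0,16) = 2x16
Op 7 cut(1, 11): punch at orig (25,11); cuts so far [(24, 14), (25, 1), (25, 11)]; region rows[24,26) x cols[0,16) = 2x16
Unfold 1 (reflect across h@26): 6 holes -> [(24, 14), (25, 1), (25, 11), (26, 1), (26, 11), (27, 14)]
Unfold 2 (reflect across h@28): 12 holes -> [(24, 14), (25, 1), (25, 11), (26, 1), (26, 11), (27, 14), (28, 14), (29, 1), (29, 11), (30, 1), (30, 11), (31, 14)]
Unfold 3 (reflect across h@24): 24 holes -> [(16, 14), (17, 1), (17, 11), (18, 1), (18, 11), (19, 14), (20, 14), (21, 1), (21, 11), (22, 1), (22, 11), (23, 14), (24, 14), (25, 1), (25, 11), (26, 1), (26, 11), (27, 14), (28, 14), (29, 1), (29, 11), (30, 1), (30, 11), (31, 14)]
Unfold 4 (reflect across h@16): 48 holes -> [(0, 14), (1, 1), (1, 11), (2, 1), (2, 11), (3, 14), (4, 14), (5, 1), (5, 11), (6, 1), (6, 11), (7, 14), (8, 14), (9, 1), (9, 11), (10, 1), (10, 11), (11, 14), (12, 14), (13, 1), (13, 11), (14, 1), (14, 11), (15, 14), (16, 14), (17, 1), (17, 11), (18, 1), (18, 11), (19, 14), (20, 14), (21, 1), (21, 11), (22, 1), (22, 11), (23, 14), (24, 14), (25, 1), (25, 11), (26, 1), (26, 11), (27, 14), (28, 14), (29, 1), (29, 11), (30, 1), (30, 11), (31, 14)]
Holes: [(0, 14), (1, 1), (1, 11), (2, 1), (2, 11), (3, 14), (4, 14), (5, 1), (5, 11), (6, 1), (6, 11), (7, 14), (8, 14), (9, 1), (9, 11), (10, 1), (10, 11), (11, 14), (12, 14), (13, 1), (13, 11), (14, 1), (14, 11), (15, 14), (16, 14), (17, 1), (17, 11), (18, 1), (18, 11), (19, 14), (20, 14), (21, 1), (21, 11), (22, 1), (22, 11), (23, 14), (24, 14), (25, 1), (25, 11), (26, 1), (26, 11), (27, 14), (28, 14), (29, 1), (29, 11), (30, 1), (30, 11), (31, 14)]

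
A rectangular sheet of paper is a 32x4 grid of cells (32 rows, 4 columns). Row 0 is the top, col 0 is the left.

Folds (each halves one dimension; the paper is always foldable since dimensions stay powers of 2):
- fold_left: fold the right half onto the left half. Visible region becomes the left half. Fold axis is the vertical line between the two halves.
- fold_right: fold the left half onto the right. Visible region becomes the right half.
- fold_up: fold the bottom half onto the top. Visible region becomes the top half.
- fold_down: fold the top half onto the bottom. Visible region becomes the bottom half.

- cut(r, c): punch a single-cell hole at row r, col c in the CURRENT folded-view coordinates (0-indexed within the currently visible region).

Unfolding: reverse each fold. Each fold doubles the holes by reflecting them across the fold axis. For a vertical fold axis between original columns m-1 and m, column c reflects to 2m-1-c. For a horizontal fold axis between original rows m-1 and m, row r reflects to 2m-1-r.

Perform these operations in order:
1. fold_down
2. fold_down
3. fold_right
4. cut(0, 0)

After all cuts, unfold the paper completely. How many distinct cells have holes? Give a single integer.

Answer: 8

Derivation:
Op 1 fold_down: fold axis h@16; visible region now rows[16,32) x cols[0,4) = 16x4
Op 2 fold_down: fold axis h@24; visible region now rows[24,32) x cols[0,4) = 8x4
Op 3 fold_right: fold axis v@2; visible region now rows[24,32) x cols[2,4) = 8x2
Op 4 cut(0, 0): punch at orig (24,2); cuts so far [(24, 2)]; region rows[24,32) x cols[2,4) = 8x2
Unfold 1 (reflect across v@2): 2 holes -> [(24, 1), (24, 2)]
Unfold 2 (reflect across h@24): 4 holes -> [(23, 1), (23, 2), (24, 1), (24, 2)]
Unfold 3 (reflect across h@16): 8 holes -> [(7, 1), (7, 2), (8, 1), (8, 2), (23, 1), (23, 2), (24, 1), (24, 2)]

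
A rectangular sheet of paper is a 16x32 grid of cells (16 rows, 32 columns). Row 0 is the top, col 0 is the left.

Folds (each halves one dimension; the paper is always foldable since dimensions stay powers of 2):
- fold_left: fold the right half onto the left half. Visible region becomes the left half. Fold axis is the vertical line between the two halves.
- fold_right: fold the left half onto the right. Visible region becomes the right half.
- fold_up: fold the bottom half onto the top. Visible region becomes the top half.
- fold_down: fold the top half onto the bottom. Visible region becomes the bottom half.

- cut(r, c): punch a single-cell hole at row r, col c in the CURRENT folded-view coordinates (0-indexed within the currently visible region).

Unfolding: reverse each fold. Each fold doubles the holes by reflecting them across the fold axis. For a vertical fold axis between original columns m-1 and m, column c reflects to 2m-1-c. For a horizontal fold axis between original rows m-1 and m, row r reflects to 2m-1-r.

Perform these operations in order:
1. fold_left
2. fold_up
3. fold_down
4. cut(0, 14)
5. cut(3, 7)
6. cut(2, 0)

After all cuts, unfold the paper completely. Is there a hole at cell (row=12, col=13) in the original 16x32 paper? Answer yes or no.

Op 1 fold_left: fold axis v@16; visible region now rows[0,16) x cols[0,16) = 16x16
Op 2 fold_up: fold axis h@8; visible region now rows[0,8) x cols[0,16) = 8x16
Op 3 fold_down: fold axis h@4; visible region now rows[4,8) x cols[0,16) = 4x16
Op 4 cut(0, 14): punch at orig (4,14); cuts so far [(4, 14)]; region rows[4,8) x cols[0,16) = 4x16
Op 5 cut(3, 7): punch at orig (7,7); cuts so far [(4, 14), (7, 7)]; region rows[4,8) x cols[0,16) = 4x16
Op 6 cut(2, 0): punch at orig (6,0); cuts so far [(4, 14), (6, 0), (7, 7)]; region rows[4,8) x cols[0,16) = 4x16
Unfold 1 (reflect across h@4): 6 holes -> [(0, 7), (1, 0), (3, 14), (4, 14), (6, 0), (7, 7)]
Unfold 2 (reflect across h@8): 12 holes -> [(0, 7), (1, 0), (3, 14), (4, 14), (6, 0), (7, 7), (8, 7), (9, 0), (11, 14), (12, 14), (14, 0), (15, 7)]
Unfold 3 (reflect across v@16): 24 holes -> [(0, 7), (0, 24), (1, 0), (1, 31), (3, 14), (3, 17), (4, 14), (4, 17), (6, 0), (6, 31), (7, 7), (7, 24), (8, 7), (8, 24), (9, 0), (9, 31), (11, 14), (11, 17), (12, 14), (12, 17), (14, 0), (14, 31), (15, 7), (15, 24)]
Holes: [(0, 7), (0, 24), (1, 0), (1, 31), (3, 14), (3, 17), (4, 14), (4, 17), (6, 0), (6, 31), (7, 7), (7, 24), (8, 7), (8, 24), (9, 0), (9, 31), (11, 14), (11, 17), (12, 14), (12, 17), (14, 0), (14, 31), (15, 7), (15, 24)]

Answer: no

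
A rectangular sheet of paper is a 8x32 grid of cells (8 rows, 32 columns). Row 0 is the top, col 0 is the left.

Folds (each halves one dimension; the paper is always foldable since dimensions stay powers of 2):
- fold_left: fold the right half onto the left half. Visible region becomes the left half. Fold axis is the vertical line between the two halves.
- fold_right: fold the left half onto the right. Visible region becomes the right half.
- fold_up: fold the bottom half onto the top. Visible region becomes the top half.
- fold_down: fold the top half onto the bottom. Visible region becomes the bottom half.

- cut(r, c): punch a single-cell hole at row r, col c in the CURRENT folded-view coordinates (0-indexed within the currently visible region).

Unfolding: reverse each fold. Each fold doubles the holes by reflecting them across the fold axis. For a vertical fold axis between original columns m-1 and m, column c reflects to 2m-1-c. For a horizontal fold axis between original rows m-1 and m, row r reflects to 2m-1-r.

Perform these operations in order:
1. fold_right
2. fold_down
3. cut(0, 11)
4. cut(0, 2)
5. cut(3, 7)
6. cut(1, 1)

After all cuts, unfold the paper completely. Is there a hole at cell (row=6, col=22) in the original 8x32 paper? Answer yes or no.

Answer: no

Derivation:
Op 1 fold_right: fold axis v@16; visible region now rows[0,8) x cols[16,32) = 8x16
Op 2 fold_down: fold axis h@4; visible region now rows[4,8) x cols[16,32) = 4x16
Op 3 cut(0, 11): punch at orig (4,27); cuts so far [(4, 27)]; region rows[4,8) x cols[16,32) = 4x16
Op 4 cut(0, 2): punch at orig (4,18); cuts so far [(4, 18), (4, 27)]; region rows[4,8) x cols[16,32) = 4x16
Op 5 cut(3, 7): punch at orig (7,23); cuts so far [(4, 18), (4, 27), (7, 23)]; region rows[4,8) x cols[16,32) = 4x16
Op 6 cut(1, 1): punch at orig (5,17); cuts so far [(4, 18), (4, 27), (5, 17), (7, 23)]; region rows[4,8) x cols[16,32) = 4x16
Unfold 1 (reflect across h@4): 8 holes -> [(0, 23), (2, 17), (3, 18), (3, 27), (4, 18), (4, 27), (5, 17), (7, 23)]
Unfold 2 (reflect across v@16): 16 holes -> [(0, 8), (0, 23), (2, 14), (2, 17), (3, 4), (3, 13), (3, 18), (3, 27), (4, 4), (4, 13), (4, 18), (4, 27), (5, 14), (5, 17), (7, 8), (7, 23)]
Holes: [(0, 8), (0, 23), (2, 14), (2, 17), (3, 4), (3, 13), (3, 18), (3, 27), (4, 4), (4, 13), (4, 18), (4, 27), (5, 14), (5, 17), (7, 8), (7, 23)]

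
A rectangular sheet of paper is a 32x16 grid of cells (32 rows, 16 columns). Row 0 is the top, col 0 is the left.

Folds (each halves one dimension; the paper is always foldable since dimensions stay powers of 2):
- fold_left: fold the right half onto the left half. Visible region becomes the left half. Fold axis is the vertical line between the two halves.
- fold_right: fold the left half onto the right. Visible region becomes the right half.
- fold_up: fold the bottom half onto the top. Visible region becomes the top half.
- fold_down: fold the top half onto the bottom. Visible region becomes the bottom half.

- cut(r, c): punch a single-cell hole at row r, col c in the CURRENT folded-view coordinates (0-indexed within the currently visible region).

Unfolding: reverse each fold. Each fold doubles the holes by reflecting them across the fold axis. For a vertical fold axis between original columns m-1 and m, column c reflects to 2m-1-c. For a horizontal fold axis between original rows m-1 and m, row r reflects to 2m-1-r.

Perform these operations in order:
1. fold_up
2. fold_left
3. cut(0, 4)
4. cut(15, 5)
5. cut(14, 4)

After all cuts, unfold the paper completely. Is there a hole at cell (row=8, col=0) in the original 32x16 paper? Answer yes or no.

Answer: no

Derivation:
Op 1 fold_up: fold axis h@16; visible region now rows[0,16) x cols[0,16) = 16x16
Op 2 fold_left: fold axis v@8; visible region now rows[0,16) x cols[0,8) = 16x8
Op 3 cut(0, 4): punch at orig (0,4); cuts so far [(0, 4)]; region rows[0,16) x cols[0,8) = 16x8
Op 4 cut(15, 5): punch at orig (15,5); cuts so far [(0, 4), (15, 5)]; region rows[0,16) x cols[0,8) = 16x8
Op 5 cut(14, 4): punch at orig (14,4); cuts so far [(0, 4), (14, 4), (15, 5)]; region rows[0,16) x cols[0,8) = 16x8
Unfold 1 (reflect across v@8): 6 holes -> [(0, 4), (0, 11), (14, 4), (14, 11), (15, 5), (15, 10)]
Unfold 2 (reflect across h@16): 12 holes -> [(0, 4), (0, 11), (14, 4), (14, 11), (15, 5), (15, 10), (16, 5), (16, 10), (17, 4), (17, 11), (31, 4), (31, 11)]
Holes: [(0, 4), (0, 11), (14, 4), (14, 11), (15, 5), (15, 10), (16, 5), (16, 10), (17, 4), (17, 11), (31, 4), (31, 11)]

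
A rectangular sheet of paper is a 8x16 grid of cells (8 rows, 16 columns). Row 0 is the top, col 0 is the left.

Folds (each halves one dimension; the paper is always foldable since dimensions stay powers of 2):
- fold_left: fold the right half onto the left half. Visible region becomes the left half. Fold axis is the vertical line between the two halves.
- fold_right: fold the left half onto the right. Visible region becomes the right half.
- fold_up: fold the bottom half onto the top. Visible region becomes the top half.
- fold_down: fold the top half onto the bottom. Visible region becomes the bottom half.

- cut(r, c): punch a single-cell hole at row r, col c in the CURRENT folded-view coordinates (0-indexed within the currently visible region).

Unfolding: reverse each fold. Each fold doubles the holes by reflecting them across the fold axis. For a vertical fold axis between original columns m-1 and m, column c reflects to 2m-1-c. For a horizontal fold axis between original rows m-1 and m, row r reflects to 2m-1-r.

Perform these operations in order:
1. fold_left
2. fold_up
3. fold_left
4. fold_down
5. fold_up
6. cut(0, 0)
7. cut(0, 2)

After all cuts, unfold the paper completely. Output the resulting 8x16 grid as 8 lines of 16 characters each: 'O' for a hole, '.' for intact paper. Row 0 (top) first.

Answer: O.O..O.OO.O..O.O
O.O..O.OO.O..O.O
O.O..O.OO.O..O.O
O.O..O.OO.O..O.O
O.O..O.OO.O..O.O
O.O..O.OO.O..O.O
O.O..O.OO.O..O.O
O.O..O.OO.O..O.O

Derivation:
Op 1 fold_left: fold axis v@8; visible region now rows[0,8) x cols[0,8) = 8x8
Op 2 fold_up: fold axis h@4; visible region now rows[0,4) x cols[0,8) = 4x8
Op 3 fold_left: fold axis v@4; visible region now rows[0,4) x cols[0,4) = 4x4
Op 4 fold_down: fold axis h@2; visible region now rows[2,4) x cols[0,4) = 2x4
Op 5 fold_up: fold axis h@3; visible region now rows[2,3) x cols[0,4) = 1x4
Op 6 cut(0, 0): punch at orig (2,0); cuts so far [(2, 0)]; region rows[2,3) x cols[0,4) = 1x4
Op 7 cut(0, 2): punch at orig (2,2); cuts so far [(2, 0), (2, 2)]; region rows[2,3) x cols[0,4) = 1x4
Unfold 1 (reflect across h@3): 4 holes -> [(2, 0), (2, 2), (3, 0), (3, 2)]
Unfold 2 (reflect across h@2): 8 holes -> [(0, 0), (0, 2), (1, 0), (1, 2), (2, 0), (2, 2), (3, 0), (3, 2)]
Unfold 3 (reflect across v@4): 16 holes -> [(0, 0), (0, 2), (0, 5), (0, 7), (1, 0), (1, 2), (1, 5), (1, 7), (2, 0), (2, 2), (2, 5), (2, 7), (3, 0), (3, 2), (3, 5), (3, 7)]
Unfold 4 (reflect across h@4): 32 holes -> [(0, 0), (0, 2), (0, 5), (0, 7), (1, 0), (1, 2), (1, 5), (1, 7), (2, 0), (2, 2), (2, 5), (2, 7), (3, 0), (3, 2), (3, 5), (3, 7), (4, 0), (4, 2), (4, 5), (4, 7), (5, 0), (5, 2), (5, 5), (5, 7), (6, 0), (6, 2), (6, 5), (6, 7), (7, 0), (7, 2), (7, 5), (7, 7)]
Unfold 5 (reflect across v@8): 64 holes -> [(0, 0), (0, 2), (0, 5), (0, 7), (0, 8), (0, 10), (0, 13), (0, 15), (1, 0), (1, 2), (1, 5), (1, 7), (1, 8), (1, 10), (1, 13), (1, 15), (2, 0), (2, 2), (2, 5), (2, 7), (2, 8), (2, 10), (2, 13), (2, 15), (3, 0), (3, 2), (3, 5), (3, 7), (3, 8), (3, 10), (3, 13), (3, 15), (4, 0), (4, 2), (4, 5), (4, 7), (4, 8), (4, 10), (4, 13), (4, 15), (5, 0), (5, 2), (5, 5), (5, 7), (5, 8), (5, 10), (5, 13), (5, 15), (6, 0), (6, 2), (6, 5), (6, 7), (6, 8), (6, 10), (6, 13), (6, 15), (7, 0), (7, 2), (7, 5), (7, 7), (7, 8), (7, 10), (7, 13), (7, 15)]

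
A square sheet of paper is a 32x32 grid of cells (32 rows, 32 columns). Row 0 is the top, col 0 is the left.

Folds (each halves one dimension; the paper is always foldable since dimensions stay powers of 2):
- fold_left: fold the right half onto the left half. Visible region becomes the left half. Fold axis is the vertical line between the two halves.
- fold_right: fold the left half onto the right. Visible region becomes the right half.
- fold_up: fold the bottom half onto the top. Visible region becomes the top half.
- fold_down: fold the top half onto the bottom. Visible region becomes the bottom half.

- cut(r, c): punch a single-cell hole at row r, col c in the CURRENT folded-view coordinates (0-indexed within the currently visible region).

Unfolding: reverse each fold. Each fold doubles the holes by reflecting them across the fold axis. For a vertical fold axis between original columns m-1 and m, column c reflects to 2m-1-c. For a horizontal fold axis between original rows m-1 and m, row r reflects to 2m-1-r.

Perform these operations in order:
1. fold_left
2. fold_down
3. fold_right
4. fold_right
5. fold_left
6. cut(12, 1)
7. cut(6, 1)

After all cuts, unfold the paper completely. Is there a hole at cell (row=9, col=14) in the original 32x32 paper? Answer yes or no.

Answer: yes

Derivation:
Op 1 fold_left: fold axis v@16; visible region now rows[0,32) x cols[0,16) = 32x16
Op 2 fold_down: fold axis h@16; visible region now rows[16,32) x cols[0,16) = 16x16
Op 3 fold_right: fold axis v@8; visible region now rows[16,32) x cols[8,16) = 16x8
Op 4 fold_right: fold axis v@12; visible region now rows[16,32) x cols[12,16) = 16x4
Op 5 fold_left: fold axis v@14; visible region now rows[16,32) x cols[12,14) = 16x2
Op 6 cut(12, 1): punch at orig (28,13); cuts so far [(28, 13)]; region rows[16,32) x cols[12,14) = 16x2
Op 7 cut(6, 1): punch at orig (22,13); cuts so far [(22, 13), (28, 13)]; region rows[16,32) x cols[12,14) = 16x2
Unfold 1 (reflect across v@14): 4 holes -> [(22, 13), (22, 14), (28, 13), (28, 14)]
Unfold 2 (reflect across v@12): 8 holes -> [(22, 9), (22, 10), (22, 13), (22, 14), (28, 9), (28, 10), (28, 13), (28, 14)]
Unfold 3 (reflect across v@8): 16 holes -> [(22, 1), (22, 2), (22, 5), (22, 6), (22, 9), (22, 10), (22, 13), (22, 14), (28, 1), (28, 2), (28, 5), (28, 6), (28, 9), (28, 10), (28, 13), (28, 14)]
Unfold 4 (reflect across h@16): 32 holes -> [(3, 1), (3, 2), (3, 5), (3, 6), (3, 9), (3, 10), (3, 13), (3, 14), (9, 1), (9, 2), (9, 5), (9, 6), (9, 9), (9, 10), (9, 13), (9, 14), (22, 1), (22, 2), (22, 5), (22, 6), (22, 9), (22, 10), (22, 13), (22, 14), (28, 1), (28, 2), (28, 5), (28, 6), (28, 9), (28, 10), (28, 13), (28, 14)]
Unfold 5 (reflect across v@16): 64 holes -> [(3, 1), (3, 2), (3, 5), (3, 6), (3, 9), (3, 10), (3, 13), (3, 14), (3, 17), (3, 18), (3, 21), (3, 22), (3, 25), (3, 26), (3, 29), (3, 30), (9, 1), (9, 2), (9, 5), (9, 6), (9, 9), (9, 10), (9, 13), (9, 14), (9, 17), (9, 18), (9, 21), (9, 22), (9, 25), (9, 26), (9, 29), (9, 30), (22, 1), (22, 2), (22, 5), (22, 6), (22, 9), (22, 10), (22, 13), (22, 14), (22, 17), (22, 18), (22, 21), (22, 22), (22, 25), (22, 26), (22, 29), (22, 30), (28, 1), (28, 2), (28, 5), (28, 6), (28, 9), (28, 10), (28, 13), (28, 14), (28, 17), (28, 18), (28, 21), (28, 22), (28, 25), (28, 26), (28, 29), (28, 30)]
Holes: [(3, 1), (3, 2), (3, 5), (3, 6), (3, 9), (3, 10), (3, 13), (3, 14), (3, 17), (3, 18), (3, 21), (3, 22), (3, 25), (3, 26), (3, 29), (3, 30), (9, 1), (9, 2), (9, 5), (9, 6), (9, 9), (9, 10), (9, 13), (9, 14), (9, 17), (9, 18), (9, 21), (9, 22), (9, 25), (9, 26), (9, 29), (9, 30), (22, 1), (22, 2), (22, 5), (22, 6), (22, 9), (22, 10), (22, 13), (22, 14), (22, 17), (22, 18), (22, 21), (22, 22), (22, 25), (22, 26), (22, 29), (22, 30), (28, 1), (28, 2), (28, 5), (28, 6), (28, 9), (28, 10), (28, 13), (28, 14), (28, 17), (28, 18), (28, 21), (28, 22), (28, 25), (28, 26), (28, 29), (28, 30)]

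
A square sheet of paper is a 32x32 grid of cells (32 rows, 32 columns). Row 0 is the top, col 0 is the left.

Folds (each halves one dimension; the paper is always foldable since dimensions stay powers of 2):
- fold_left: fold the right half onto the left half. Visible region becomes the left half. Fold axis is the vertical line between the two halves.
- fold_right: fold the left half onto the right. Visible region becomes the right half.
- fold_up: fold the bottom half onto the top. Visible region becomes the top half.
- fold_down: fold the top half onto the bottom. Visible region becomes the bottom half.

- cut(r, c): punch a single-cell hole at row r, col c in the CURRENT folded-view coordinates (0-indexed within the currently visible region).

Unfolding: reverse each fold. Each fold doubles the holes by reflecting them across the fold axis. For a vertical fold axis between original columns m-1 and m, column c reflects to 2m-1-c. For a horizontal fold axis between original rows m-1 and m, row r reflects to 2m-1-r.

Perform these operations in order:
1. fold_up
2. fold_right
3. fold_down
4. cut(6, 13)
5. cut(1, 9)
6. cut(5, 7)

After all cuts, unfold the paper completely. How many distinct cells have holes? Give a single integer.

Answer: 24

Derivation:
Op 1 fold_up: fold axis h@16; visible region now rows[0,16) x cols[0,32) = 16x32
Op 2 fold_right: fold axis v@16; visible region now rows[0,16) x cols[16,32) = 16x16
Op 3 fold_down: fold axis h@8; visible region now rows[8,16) x cols[16,32) = 8x16
Op 4 cut(6, 13): punch at orig (14,29); cuts so far [(14, 29)]; region rows[8,16) x cols[16,32) = 8x16
Op 5 cut(1, 9): punch at orig (9,25); cuts so far [(9, 25), (14, 29)]; region rows[8,16) x cols[16,32) = 8x16
Op 6 cut(5, 7): punch at orig (13,23); cuts so far [(9, 25), (13, 23), (14, 29)]; region rows[8,16) x cols[16,32) = 8x16
Unfold 1 (reflect across h@8): 6 holes -> [(1, 29), (2, 23), (6, 25), (9, 25), (13, 23), (14, 29)]
Unfold 2 (reflect across v@16): 12 holes -> [(1, 2), (1, 29), (2, 8), (2, 23), (6, 6), (6, 25), (9, 6), (9, 25), (13, 8), (13, 23), (14, 2), (14, 29)]
Unfold 3 (reflect across h@16): 24 holes -> [(1, 2), (1, 29), (2, 8), (2, 23), (6, 6), (6, 25), (9, 6), (9, 25), (13, 8), (13, 23), (14, 2), (14, 29), (17, 2), (17, 29), (18, 8), (18, 23), (22, 6), (22, 25), (25, 6), (25, 25), (29, 8), (29, 23), (30, 2), (30, 29)]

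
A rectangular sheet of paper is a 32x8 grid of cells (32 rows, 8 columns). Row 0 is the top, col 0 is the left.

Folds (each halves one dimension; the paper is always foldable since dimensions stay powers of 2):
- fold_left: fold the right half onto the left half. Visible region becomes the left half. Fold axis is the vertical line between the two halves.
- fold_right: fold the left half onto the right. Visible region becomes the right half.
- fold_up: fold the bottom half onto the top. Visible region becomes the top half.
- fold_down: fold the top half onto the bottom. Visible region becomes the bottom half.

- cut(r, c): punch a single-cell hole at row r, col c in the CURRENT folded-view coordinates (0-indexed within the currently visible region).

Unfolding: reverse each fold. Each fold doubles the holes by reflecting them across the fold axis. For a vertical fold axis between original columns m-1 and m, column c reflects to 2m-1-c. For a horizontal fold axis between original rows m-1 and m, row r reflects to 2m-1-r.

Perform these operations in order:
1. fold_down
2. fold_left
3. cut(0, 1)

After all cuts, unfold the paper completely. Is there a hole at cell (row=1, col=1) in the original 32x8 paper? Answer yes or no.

Op 1 fold_down: fold axis h@16; visible region now rows[16,32) x cols[0,8) = 16x8
Op 2 fold_left: fold axis v@4; visible region now rows[16,32) x cols[0,4) = 16x4
Op 3 cut(0, 1): punch at orig (16,1); cuts so far [(16, 1)]; region rows[16,32) x cols[0,4) = 16x4
Unfold 1 (reflect across v@4): 2 holes -> [(16, 1), (16, 6)]
Unfold 2 (reflect across h@16): 4 holes -> [(15, 1), (15, 6), (16, 1), (16, 6)]
Holes: [(15, 1), (15, 6), (16, 1), (16, 6)]

Answer: no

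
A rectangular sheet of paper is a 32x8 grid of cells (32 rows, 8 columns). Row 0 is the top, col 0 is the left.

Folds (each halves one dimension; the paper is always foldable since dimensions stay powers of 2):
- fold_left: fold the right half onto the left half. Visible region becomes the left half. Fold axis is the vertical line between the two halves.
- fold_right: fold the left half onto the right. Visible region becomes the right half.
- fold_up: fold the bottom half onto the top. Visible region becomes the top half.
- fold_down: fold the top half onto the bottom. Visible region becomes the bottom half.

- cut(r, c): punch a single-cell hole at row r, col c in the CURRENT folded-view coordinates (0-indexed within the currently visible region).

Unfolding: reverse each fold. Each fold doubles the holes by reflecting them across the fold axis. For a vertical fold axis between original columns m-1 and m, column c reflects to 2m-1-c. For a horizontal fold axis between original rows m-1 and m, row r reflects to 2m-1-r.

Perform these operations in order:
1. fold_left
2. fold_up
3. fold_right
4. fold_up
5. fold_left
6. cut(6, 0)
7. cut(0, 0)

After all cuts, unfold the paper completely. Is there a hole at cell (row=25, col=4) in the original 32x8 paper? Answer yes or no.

Op 1 fold_left: fold axis v@4; visible region now rows[0,32) x cols[0,4) = 32x4
Op 2 fold_up: fold axis h@16; visible region now rows[0,16) x cols[0,4) = 16x4
Op 3 fold_right: fold axis v@2; visible region now rows[0,16) x cols[2,4) = 16x2
Op 4 fold_up: fold axis h@8; visible region now rows[0,8) x cols[2,4) = 8x2
Op 5 fold_left: fold axis v@3; visible region now rows[0,8) x cols[2,3) = 8x1
Op 6 cut(6, 0): punch at orig (6,2); cuts so far [(6, 2)]; region rows[0,8) x cols[2,3) = 8x1
Op 7 cut(0, 0): punch at orig (0,2); cuts so far [(0, 2), (6, 2)]; region rows[0,8) x cols[2,3) = 8x1
Unfold 1 (reflect across v@3): 4 holes -> [(0, 2), (0, 3), (6, 2), (6, 3)]
Unfold 2 (reflect across h@8): 8 holes -> [(0, 2), (0, 3), (6, 2), (6, 3), (9, 2), (9, 3), (15, 2), (15, 3)]
Unfold 3 (reflect across v@2): 16 holes -> [(0, 0), (0, 1), (0, 2), (0, 3), (6, 0), (6, 1), (6, 2), (6, 3), (9, 0), (9, 1), (9, 2), (9, 3), (15, 0), (15, 1), (15, 2), (15, 3)]
Unfold 4 (reflect across h@16): 32 holes -> [(0, 0), (0, 1), (0, 2), (0, 3), (6, 0), (6, 1), (6, 2), (6, 3), (9, 0), (9, 1), (9, 2), (9, 3), (15, 0), (15, 1), (15, 2), (15, 3), (16, 0), (16, 1), (16, 2), (16, 3), (22, 0), (22, 1), (22, 2), (22, 3), (25, 0), (25, 1), (25, 2), (25, 3), (31, 0), (31, 1), (31, 2), (31, 3)]
Unfold 5 (reflect across v@4): 64 holes -> [(0, 0), (0, 1), (0, 2), (0, 3), (0, 4), (0, 5), (0, 6), (0, 7), (6, 0), (6, 1), (6, 2), (6, 3), (6, 4), (6, 5), (6, 6), (6, 7), (9, 0), (9, 1), (9, 2), (9, 3), (9, 4), (9, 5), (9, 6), (9, 7), (15, 0), (15, 1), (15, 2), (15, 3), (15, 4), (15, 5), (15, 6), (15, 7), (16, 0), (16, 1), (16, 2), (16, 3), (16, 4), (16, 5), (16, 6), (16, 7), (22, 0), (22, 1), (22, 2), (22, 3), (22, 4), (22, 5), (22, 6), (22, 7), (25, 0), (25, 1), (25, 2), (25, 3), (25, 4), (25, 5), (25, 6), (25, 7), (31, 0), (31, 1), (31, 2), (31, 3), (31, 4), (31, 5), (31, 6), (31, 7)]
Holes: [(0, 0), (0, 1), (0, 2), (0, 3), (0, 4), (0, 5), (0, 6), (0, 7), (6, 0), (6, 1), (6, 2), (6, 3), (6, 4), (6, 5), (6, 6), (6, 7), (9, 0), (9, 1), (9, 2), (9, 3), (9, 4), (9, 5), (9, 6), (9, 7), (15, 0), (15, 1), (15, 2), (15, 3), (15, 4), (15, 5), (15, 6), (15, 7), (16, 0), (16, 1), (16, 2), (16, 3), (16, 4), (16, 5), (16, 6), (16, 7), (22, 0), (22, 1), (22, 2), (22, 3), (22, 4), (22, 5), (22, 6), (22, 7), (25, 0), (25, 1), (25, 2), (25, 3), (25, 4), (25, 5), (25, 6), (25, 7), (31, 0), (31, 1), (31, 2), (31, 3), (31, 4), (31, 5), (31, 6), (31, 7)]

Answer: yes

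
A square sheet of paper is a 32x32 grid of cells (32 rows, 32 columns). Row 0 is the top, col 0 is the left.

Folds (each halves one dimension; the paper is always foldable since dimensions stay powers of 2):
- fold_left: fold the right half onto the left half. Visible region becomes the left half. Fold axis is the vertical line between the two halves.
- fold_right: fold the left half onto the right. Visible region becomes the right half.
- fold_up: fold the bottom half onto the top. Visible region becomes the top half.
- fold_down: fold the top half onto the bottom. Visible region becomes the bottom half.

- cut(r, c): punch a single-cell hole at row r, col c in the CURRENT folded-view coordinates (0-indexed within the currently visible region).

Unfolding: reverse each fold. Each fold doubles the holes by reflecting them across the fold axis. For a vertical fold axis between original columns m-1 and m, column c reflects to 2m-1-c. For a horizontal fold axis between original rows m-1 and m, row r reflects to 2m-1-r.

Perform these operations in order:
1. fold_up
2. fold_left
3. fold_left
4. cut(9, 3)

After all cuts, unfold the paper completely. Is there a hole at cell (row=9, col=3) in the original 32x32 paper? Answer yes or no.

Op 1 fold_up: fold axis h@16; visible region now rows[0,16) x cols[0,32) = 16x32
Op 2 fold_left: fold axis v@16; visible region now rows[0,16) x cols[0,16) = 16x16
Op 3 fold_left: fold axis v@8; visible region now rows[0,16) x cols[0,8) = 16x8
Op 4 cut(9, 3): punch at orig (9,3); cuts so far [(9, 3)]; region rows[0,16) x cols[0,8) = 16x8
Unfold 1 (reflect across v@8): 2 holes -> [(9, 3), (9, 12)]
Unfold 2 (reflect across v@16): 4 holes -> [(9, 3), (9, 12), (9, 19), (9, 28)]
Unfold 3 (reflect across h@16): 8 holes -> [(9, 3), (9, 12), (9, 19), (9, 28), (22, 3), (22, 12), (22, 19), (22, 28)]
Holes: [(9, 3), (9, 12), (9, 19), (9, 28), (22, 3), (22, 12), (22, 19), (22, 28)]

Answer: yes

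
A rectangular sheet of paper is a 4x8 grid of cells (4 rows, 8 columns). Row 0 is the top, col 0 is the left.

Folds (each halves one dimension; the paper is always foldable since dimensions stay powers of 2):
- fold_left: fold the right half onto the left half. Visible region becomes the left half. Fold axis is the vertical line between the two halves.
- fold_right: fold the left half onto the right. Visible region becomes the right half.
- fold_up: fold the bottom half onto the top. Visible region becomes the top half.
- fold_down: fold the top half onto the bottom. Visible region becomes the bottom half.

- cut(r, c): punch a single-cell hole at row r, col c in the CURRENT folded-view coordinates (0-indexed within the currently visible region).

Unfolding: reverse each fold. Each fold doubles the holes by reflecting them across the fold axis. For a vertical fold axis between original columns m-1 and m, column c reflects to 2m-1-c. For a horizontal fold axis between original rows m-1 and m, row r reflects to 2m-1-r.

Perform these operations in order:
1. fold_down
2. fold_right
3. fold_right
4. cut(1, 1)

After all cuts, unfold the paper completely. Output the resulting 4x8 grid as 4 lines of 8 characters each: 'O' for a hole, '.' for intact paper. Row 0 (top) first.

Op 1 fold_down: fold axis h@2; visible region now rows[2,4) x cols[0,8) = 2x8
Op 2 fold_right: fold axis v@4; visible region now rows[2,4) x cols[4,8) = 2x4
Op 3 fold_right: fold axis v@6; visible region now rows[2,4) x cols[6,8) = 2x2
Op 4 cut(1, 1): punch at orig (3,7); cuts so far [(3, 7)]; region rows[2,4) x cols[6,8) = 2x2
Unfold 1 (reflect across v@6): 2 holes -> [(3, 4), (3, 7)]
Unfold 2 (reflect across v@4): 4 holes -> [(3, 0), (3, 3), (3, 4), (3, 7)]
Unfold 3 (reflect across h@2): 8 holes -> [(0, 0), (0, 3), (0, 4), (0, 7), (3, 0), (3, 3), (3, 4), (3, 7)]

Answer: O..OO..O
........
........
O..OO..O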